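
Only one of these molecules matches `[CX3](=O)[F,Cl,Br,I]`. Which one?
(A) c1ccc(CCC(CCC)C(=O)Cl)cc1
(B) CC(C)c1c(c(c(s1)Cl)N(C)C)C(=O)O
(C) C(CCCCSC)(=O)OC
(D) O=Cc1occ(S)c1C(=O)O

A

[CX3](=O)[F,Cl,Br,I] describes a carbonyl carbon bonded to a halogen (an acyl halide).
(A) contains an acyl chloride (-C(=O)Cl), which satisfies every atom and bond constraint.
(B) has a chloro substituent but the Cl is not on a carbonyl carbon.
(C) has a methyl-ester group (-C(=O)OCH3) but the carbonyl is bonded to -O-C, not to a halogen.
(D) has a carboxylic acid group (-C(=O)OH) but the carbonyl is bonded to -OH, not to a halogen.
So the answer is (A).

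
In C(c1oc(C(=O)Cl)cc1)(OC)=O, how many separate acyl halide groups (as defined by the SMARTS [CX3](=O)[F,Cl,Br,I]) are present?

1

[CX3](=O)[F,Cl,Br,I] is the SMARTS for an acyl halide: a carbonyl carbon bonded to a halogen.
Exactly one fragment in the molecule meets all constraints, giving 1 match.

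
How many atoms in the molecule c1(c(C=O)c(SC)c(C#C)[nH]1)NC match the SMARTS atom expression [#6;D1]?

The query [#6;D1] means: carbon bonded to exactly one heavy atom.
Check the 13 heavy atoms by environment: 1× n (aromatic, D2) → no; 4× c (aromatic, D3) → no; 1× N (D2) → no; 3× C (D1) → match; 1× S (D2) → no; 2× C (D2) → no; 1× O (D1) → no.
That gives 3 matching atoms.

3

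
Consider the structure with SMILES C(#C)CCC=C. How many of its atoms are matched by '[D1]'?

2

The query [D1] means: atom with exactly one heavy-atom neighbour (degree 1).
Check the 6 heavy atoms by environment: 4× C (D2) → no; 2× C (D1) → match.
That gives 2 matching atoms.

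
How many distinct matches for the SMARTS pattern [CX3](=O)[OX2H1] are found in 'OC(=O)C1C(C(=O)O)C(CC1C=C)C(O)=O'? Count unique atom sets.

3

[CX3](=O)[OX2H1] is the SMARTS for a carboxylic acid: an sp2 carbon double-bonded to O and single-bonded to an -OH oxygen.
The molecule carries 3 separate instances of a carboxylic acid group (-C(=O)OH) meeting every constraint; each maps to a distinct set of atoms, giving 3 matches.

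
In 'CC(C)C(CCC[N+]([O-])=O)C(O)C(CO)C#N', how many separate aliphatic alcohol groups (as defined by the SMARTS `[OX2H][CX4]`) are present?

2

[OX2H][CX4] is the SMARTS for an aliphatic alcohol: a hydroxyl oxygen bound to an sp3 (X4) carbon.
The molecule carries 2 separate instances of a hydroxyl group (-OH) meeting every constraint; each maps to a distinct set of atoms, giving 2 matches.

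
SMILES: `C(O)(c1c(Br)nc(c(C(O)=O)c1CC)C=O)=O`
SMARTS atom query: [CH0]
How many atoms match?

Check the 17 heavy atoms by environment: 1× n (aromatic, H0) → no; 5× c (aromatic, H0) → no; 2× C (H0) → match; 3× O (H0) → no; 2× O (H1) → no; 1× C (H2) → no; 1× C (H3) → no; 1× C (H1) → no; 1× Br (H0) → no.
That gives 2 matching atoms.

2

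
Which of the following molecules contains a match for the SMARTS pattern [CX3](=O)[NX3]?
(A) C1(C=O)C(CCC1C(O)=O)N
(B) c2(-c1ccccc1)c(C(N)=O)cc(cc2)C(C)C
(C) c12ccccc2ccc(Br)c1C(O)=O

[CX3](=O)[NX3] describes a carbonyl carbon bonded to a trivalent nitrogen (an amide).
(A) has a carboxylic acid group (-C(=O)OH) but the carbonyl is bonded to O, not to an NX3 nitrogen.
(B) contains a primary amide (-C(=O)NH2), which satisfies every atom and bond constraint.
(C) has a carboxylic acid group (-C(=O)OH) but the carbonyl is bonded to O, not to an NX3 nitrogen.
So the answer is (B).

B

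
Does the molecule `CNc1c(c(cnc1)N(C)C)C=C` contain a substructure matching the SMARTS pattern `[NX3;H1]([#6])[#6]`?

Yes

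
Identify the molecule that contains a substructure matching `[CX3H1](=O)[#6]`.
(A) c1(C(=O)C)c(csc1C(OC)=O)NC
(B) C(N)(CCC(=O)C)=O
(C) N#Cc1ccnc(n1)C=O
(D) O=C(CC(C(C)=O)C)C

C

[CX3H1](=O)[#6] describes an sp2 carbon with one H, double-bonded to O and single-bonded to carbon (an aldehyde).
(A) has an acetyl/ketone group (-C(=O)CH3) but the carbonyl carbon has H0 (two carbon neighbours), not H1.
(B) has an acetyl/ketone group (-C(=O)CH3) but the carbonyl carbon has H0 (two carbon neighbours), not H1.
(C) contains an aldehyde (-CHO), which satisfies every atom and bond constraint.
(D) has an acetyl/ketone group (-C(=O)CH3) but the carbonyl carbon has H0 (two carbon neighbours), not H1.
So the answer is (C).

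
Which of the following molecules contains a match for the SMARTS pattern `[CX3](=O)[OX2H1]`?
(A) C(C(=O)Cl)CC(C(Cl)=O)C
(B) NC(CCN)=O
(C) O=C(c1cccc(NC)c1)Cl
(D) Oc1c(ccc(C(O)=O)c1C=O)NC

D

[CX3](=O)[OX2H1] describes an sp2 carbon double-bonded to O and single-bonded to an -OH oxygen (a carboxylic acid).
(A) has an acyl chloride (-C(=O)Cl) but the carbonyl is bonded to Cl, not to an -OH oxygen.
(B) has a primary amide (-C(=O)NH2) but the carbonyl is bonded to N, not to an -OH oxygen.
(C) has an acyl chloride (-C(=O)Cl) but the carbonyl is bonded to Cl, not to an -OH oxygen.
(D) contains a carboxylic acid group (-C(=O)OH), which satisfies every atom and bond constraint.
So the answer is (D).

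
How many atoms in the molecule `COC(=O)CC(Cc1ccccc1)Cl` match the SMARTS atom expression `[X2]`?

1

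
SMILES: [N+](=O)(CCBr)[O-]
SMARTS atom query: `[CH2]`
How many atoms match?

2

Check the 6 heavy atoms by environment: 2× C (H2) → match; 1× N (charge +1, H0) → no; 1× O (charge -1, H0) → no; 1× O (H0) → no; 1× Br (H0) → no.
That gives 2 matching atoms.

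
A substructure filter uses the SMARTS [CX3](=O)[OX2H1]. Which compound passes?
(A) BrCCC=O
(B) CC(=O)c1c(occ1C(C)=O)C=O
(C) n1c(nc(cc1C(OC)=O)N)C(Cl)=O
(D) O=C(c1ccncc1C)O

D

[CX3](=O)[OX2H1] describes an sp2 carbon double-bonded to O and single-bonded to an -OH oxygen (a carboxylic acid).
(A) has an aldehyde (-CHO) but there is no singly-bonded oxygen on the carbonyl carbon.
(B) has an aldehyde (-CHO) but there is no singly-bonded oxygen on the carbonyl carbon.
(C) has a methyl-ester group (-C(=O)OCH3) but the singly-bonded O has no H (OX2H0, not OX2H1).
(D) contains a carboxylic acid group (-C(=O)OH), which satisfies every atom and bond constraint.
So the answer is (D).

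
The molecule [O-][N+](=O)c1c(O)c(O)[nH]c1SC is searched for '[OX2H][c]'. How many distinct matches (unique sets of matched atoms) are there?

[OX2H][c] is the SMARTS for a phenol: a hydroxyl oxygen attached to an aromatic carbon.
The molecule carries 2 separate instances of a hydroxyl group (-OH) meeting every constraint; each maps to a distinct set of atoms, giving 2 matches.

2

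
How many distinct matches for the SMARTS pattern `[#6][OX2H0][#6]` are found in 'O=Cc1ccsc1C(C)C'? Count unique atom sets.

0

[#6][OX2H0][#6] is the SMARTS for an ether: an aliphatic oxygen bridging two carbons with no H on the oxygen.
No fragment in the molecule satisfies every constraint, giving 0 matches.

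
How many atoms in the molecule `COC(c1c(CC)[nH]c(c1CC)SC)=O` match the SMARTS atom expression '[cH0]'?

Check the 15 heavy atoms by environment: 1× n (aromatic, H1) → no; 4× c (aromatic, H0) → match; 1× C (H0) → no; 2× O (H0) → no; 4× C (H3) → no; 2× C (H2) → no; 1× S (H0) → no.
That gives 4 matching atoms.

4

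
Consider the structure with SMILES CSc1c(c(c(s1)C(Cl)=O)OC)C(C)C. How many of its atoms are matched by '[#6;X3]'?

5

The query [#6;X3] means: any carbon (aromatic or not) with three total connections.
Check the 15 heavy atoms by environment: 1× s (aromatic, X2) → no; 4× c (aromatic, X3) → match; 1× S (X2) → no; 5× C (X4) → no; 1× O (X2) → no; 1× C (X3) → match; 1× O (X1) → no; 1× Cl (X1) → no.
Summing the matching environments: 4 + 1 = 5 matching atoms.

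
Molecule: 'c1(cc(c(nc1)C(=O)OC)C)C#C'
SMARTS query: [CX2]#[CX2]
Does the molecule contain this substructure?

Yes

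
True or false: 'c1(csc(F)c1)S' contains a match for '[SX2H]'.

True

The pattern [SX2H] describes an aliphatic sulfur with two connections, one being H — a thiol.
The molecule carries a thiol (-SH), whose atoms satisfy every constraint of the query, so the pattern matches.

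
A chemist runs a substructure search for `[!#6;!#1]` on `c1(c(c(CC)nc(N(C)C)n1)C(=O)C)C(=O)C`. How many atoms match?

5

Check the 17 heavy atoms by environment: 2× n (aromatic) → match; 4× c (aromatic) → no; 8× C → no; 2× O → match; 1× N → match.
Summing the matching environments: 2 + 2 + 1 = 5 matching atoms.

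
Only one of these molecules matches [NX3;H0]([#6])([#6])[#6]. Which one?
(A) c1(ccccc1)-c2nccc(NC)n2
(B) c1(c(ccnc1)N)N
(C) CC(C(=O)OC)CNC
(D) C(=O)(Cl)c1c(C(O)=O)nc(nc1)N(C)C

D

[NX3;H0]([#6])([#6])[#6] describes a trivalent nitrogen with no H, bonded to three carbons (a tertiary amine).
(A) has an N-methylamino group (-NHCH3) but the nitrogen still has one H (H1), not H0.
(B) has a primary amino group (-NH2) but the nitrogen has H2, not H0 with three carbons.
(C) has an N-methylamino group (-NHCH3) but the nitrogen still has one H (H1), not H0.
(D) contains a dimethylamino group (-N(CH3)2), which satisfies every atom and bond constraint.
So the answer is (D).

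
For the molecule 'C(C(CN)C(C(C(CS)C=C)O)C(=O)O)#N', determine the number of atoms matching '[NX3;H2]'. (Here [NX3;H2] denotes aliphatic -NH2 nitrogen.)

1

The query [NX3;H2] means: aliphatic N with 3 total connections, two of them H — an -NH2 nitrogen (amine or amide).
Check the 16 heavy atoms by environment: 2× C (H2, X4) → no; 4× C (H1, X4) → no; 1× S (H1, X2) → no; 2× O (H1, X2) → no; 1× C (H1, X3) → no; 1× C (H2, X3) → no; 1× C (H0, X3) → no; 1× O (H0, X1) → no; 1× N (H2, X3) → match; 1× C (H0, X2) → no; 1× N (H0, X1) → no.
That gives 1 matching atom.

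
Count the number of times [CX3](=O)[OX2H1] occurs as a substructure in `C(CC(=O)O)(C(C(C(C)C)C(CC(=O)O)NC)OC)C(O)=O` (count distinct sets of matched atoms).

3

[CX3](=O)[OX2H1] is the SMARTS for a carboxylic acid: an sp2 carbon double-bonded to O and single-bonded to an -OH oxygen.
The molecule carries 3 separate instances of a carboxylic acid group (-C(=O)OH) meeting every constraint; each maps to a distinct set of atoms, giving 3 matches.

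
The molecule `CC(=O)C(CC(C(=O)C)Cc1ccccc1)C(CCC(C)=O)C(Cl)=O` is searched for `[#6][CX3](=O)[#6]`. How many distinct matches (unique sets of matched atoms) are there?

3

[#6][CX3](=O)[#6] is the SMARTS for a ketone: a carbonyl carbon (no H) flanked by two carbons.
The molecule carries 3 separate instances of an acetyl/ketone group (-C(=O)CH3) meeting every constraint; each maps to a distinct set of atoms, giving 3 matches.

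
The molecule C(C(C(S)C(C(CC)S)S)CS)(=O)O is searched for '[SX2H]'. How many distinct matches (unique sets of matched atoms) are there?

[SX2H] is the SMARTS for a thiol: an aliphatic sulfur with two connections, one being H.
The molecule carries 4 separate instances of a thiol (-SH) meeting every constraint; each maps to a distinct set of atoms, giving 4 matches.

4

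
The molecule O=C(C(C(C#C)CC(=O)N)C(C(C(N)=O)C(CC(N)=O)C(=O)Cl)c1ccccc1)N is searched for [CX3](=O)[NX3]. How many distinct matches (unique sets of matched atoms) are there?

[CX3](=O)[NX3] is the SMARTS for an amide: a carbonyl carbon bonded to a trivalent nitrogen.
The molecule carries 4 separate instances of a primary amide (-C(=O)NH2) meeting every constraint; each maps to a distinct set of atoms, giving 4 matches.

4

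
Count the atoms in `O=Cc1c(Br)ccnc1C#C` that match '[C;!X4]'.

The query [C;!X4] means: aliphatic carbon that does not have four total connections.
Check the 11 heavy atoms by environment: 1× n (aromatic, X2) → no; 5× c (aromatic, X3) → no; 2× C (X2) → match; 1× C (X3) → match; 1× O (X1) → no; 1× Br (X1) → no.
Summing the matching environments: 2 + 1 = 3 matching atoms.

3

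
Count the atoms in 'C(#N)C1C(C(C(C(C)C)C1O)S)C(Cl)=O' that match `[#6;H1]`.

Check the 15 heavy atoms by environment: 6× C (H1) → match; 2× C (H3) → no; 1× O (H1) → no; 2× C (H0) → no; 1× O (H0) → no; 1× Cl (H0) → no; 1× N (H0) → no; 1× S (H1) → no.
That gives 6 matching atoms.

6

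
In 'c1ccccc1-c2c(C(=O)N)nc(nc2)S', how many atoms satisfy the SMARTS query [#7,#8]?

4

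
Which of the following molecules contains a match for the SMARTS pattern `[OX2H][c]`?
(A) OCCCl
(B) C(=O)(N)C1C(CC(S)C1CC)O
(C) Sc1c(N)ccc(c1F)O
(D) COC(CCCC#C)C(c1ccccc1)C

[OX2H][c] describes a hydroxyl oxygen attached to an aromatic carbon (a phenol).
(A) has a hydroxyl group (-OH) but the -OH is on an aliphatic carbon, not an aromatic c.
(B) has a hydroxyl group (-OH) but the -OH is on an aliphatic carbon, not an aromatic c.
(C) contains a hydroxyl group (-OH), which satisfies every atom and bond constraint.
(D) has a methoxy ether (-OCH3) but the oxygen has H0, not H1.
So the answer is (C).

C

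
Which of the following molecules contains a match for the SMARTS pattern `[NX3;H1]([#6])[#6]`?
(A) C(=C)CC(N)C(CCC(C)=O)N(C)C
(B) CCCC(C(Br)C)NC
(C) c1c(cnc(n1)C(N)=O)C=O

B

[NX3;H1]([#6])[#6] describes a trivalent nitrogen with one H, bonded to two carbons (a secondary amine).
(A) has a primary amino group (-NH2) but the nitrogen has H2 and only one carbon neighbour.
(B) contains an N-methylamino group (-NHCH3), which satisfies every atom and bond constraint.
(C) has a primary amide (-C(=O)NH2) but the -C(=O)NH2 nitrogen has H2, not H1.
So the answer is (B).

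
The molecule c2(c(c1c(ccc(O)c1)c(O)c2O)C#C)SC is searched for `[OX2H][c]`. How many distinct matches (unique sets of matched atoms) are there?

[OX2H][c] is the SMARTS for a phenol: a hydroxyl oxygen attached to an aromatic carbon.
The molecule carries 3 separate instances of a hydroxyl group (-OH) meeting every constraint; each maps to a distinct set of atoms, giving 3 matches.

3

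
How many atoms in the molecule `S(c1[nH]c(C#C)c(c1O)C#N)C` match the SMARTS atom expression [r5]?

5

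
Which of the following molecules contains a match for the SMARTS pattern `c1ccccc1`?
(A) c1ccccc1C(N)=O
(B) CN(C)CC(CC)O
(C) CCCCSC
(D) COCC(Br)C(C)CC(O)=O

A

c1ccccc1 describes six aromatic carbons in a ring (a benzene ring).
(A) contains the required atom environment, so the pattern matches.
(B) has a methyl group (-CH3) but no six-membered all-carbon aromatic ring is present.
(C) has a methyl group (-CH3) but no six-membered all-carbon aromatic ring is present.
(D) has a methyl group (-CH3) but no six-membered all-carbon aromatic ring is present.
So the answer is (A).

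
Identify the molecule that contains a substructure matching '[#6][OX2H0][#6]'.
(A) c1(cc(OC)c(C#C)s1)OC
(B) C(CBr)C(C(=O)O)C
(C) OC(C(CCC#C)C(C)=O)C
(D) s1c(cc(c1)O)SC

A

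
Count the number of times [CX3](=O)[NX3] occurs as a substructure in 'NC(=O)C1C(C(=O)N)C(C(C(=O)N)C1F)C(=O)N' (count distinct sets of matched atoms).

4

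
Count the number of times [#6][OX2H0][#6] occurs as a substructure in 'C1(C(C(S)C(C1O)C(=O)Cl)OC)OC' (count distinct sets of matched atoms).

2

[#6][OX2H0][#6] is the SMARTS for an ether: an aliphatic oxygen bridging two carbons with no H on the oxygen.
The molecule carries 2 separate instances of a methoxy ether (-OCH3) meeting every constraint; each maps to a distinct set of atoms, giving 2 matches.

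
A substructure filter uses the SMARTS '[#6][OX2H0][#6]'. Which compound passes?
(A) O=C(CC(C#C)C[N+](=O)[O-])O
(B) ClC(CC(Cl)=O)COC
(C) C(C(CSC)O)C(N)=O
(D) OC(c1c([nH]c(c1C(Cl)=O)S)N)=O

[#6][OX2H0][#6] describes an aliphatic oxygen bridging two carbons with no H on the oxygen (an ether).
(A) has a carboxylic acid group (-C(=O)OH) but the -OH oxygen has H1; the =O is OX1, not OX2.
(B) contains a methoxy ether (-OCH3), which satisfies every atom and bond constraint.
(C) has a hydroxyl group (-OH) but the oxygen has H1, not H0 bridging two carbons.
(D) has a carboxylic acid group (-C(=O)OH) but the -OH oxygen has H1; the =O is OX1, not OX2.
So the answer is (B).

B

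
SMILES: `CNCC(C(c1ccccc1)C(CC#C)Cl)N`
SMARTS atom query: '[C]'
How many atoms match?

The query [C] means: uppercase C matches aliphatic (non-aromatic) carbon only.
Check the 17 heavy atoms by environment: 8× C → match; 2× N → no; 6× c (aromatic) → no; 1× Cl → no.
That gives 8 matching atoms.

8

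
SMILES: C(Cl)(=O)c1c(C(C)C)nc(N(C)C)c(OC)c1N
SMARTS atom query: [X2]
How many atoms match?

The query [X2] means: any atom with exactly two total connections (bonds + H).
Check the 18 heavy atoms by environment: 1× n (aromatic, X2) → match; 5× c (aromatic, X3) → no; 1× C (X3) → no; 1× O (X1) → no; 1× Cl (X1) → no; 1× O (X2) → match; 6× C (X4) → no; 2× N (X3) → no.
Summing the matching environments: 1 + 1 = 2 matching atoms.

2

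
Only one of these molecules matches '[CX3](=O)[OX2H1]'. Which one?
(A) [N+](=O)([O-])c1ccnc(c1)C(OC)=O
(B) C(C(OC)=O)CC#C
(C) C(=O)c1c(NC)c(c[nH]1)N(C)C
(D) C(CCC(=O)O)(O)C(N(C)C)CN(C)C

[CX3](=O)[OX2H1] describes an sp2 carbon double-bonded to O and single-bonded to an -OH oxygen (a carboxylic acid).
(A) has a methyl-ester group (-C(=O)OCH3) but the singly-bonded O has no H (OX2H0, not OX2H1).
(B) has a methyl-ester group (-C(=O)OCH3) but the singly-bonded O has no H (OX2H0, not OX2H1).
(C) has an aldehyde (-CHO) but there is no singly-bonded oxygen on the carbonyl carbon.
(D) contains a carboxylic acid group (-C(=O)OH), which satisfies every atom and bond constraint.
So the answer is (D).

D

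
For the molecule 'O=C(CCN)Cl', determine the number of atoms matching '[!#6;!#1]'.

3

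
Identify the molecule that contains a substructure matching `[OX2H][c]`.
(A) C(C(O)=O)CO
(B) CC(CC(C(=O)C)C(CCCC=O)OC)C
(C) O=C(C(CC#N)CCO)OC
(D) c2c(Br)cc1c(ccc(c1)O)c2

D

[OX2H][c] describes a hydroxyl oxygen attached to an aromatic carbon (a phenol).
(A) has a hydroxyl group (-OH) but the -OH is on an aliphatic carbon, not an aromatic c.
(B) has a methoxy ether (-OCH3) but the oxygen has H0, not H1.
(C) has a hydroxyl group (-OH) but the -OH is on an aliphatic carbon, not an aromatic c.
(D) contains a hydroxyl group (-OH), which satisfies every atom and bond constraint.
So the answer is (D).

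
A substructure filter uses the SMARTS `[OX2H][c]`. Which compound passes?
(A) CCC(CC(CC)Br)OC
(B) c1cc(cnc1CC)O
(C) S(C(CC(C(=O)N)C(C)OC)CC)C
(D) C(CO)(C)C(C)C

[OX2H][c] describes a hydroxyl oxygen attached to an aromatic carbon (a phenol).
(A) has a methoxy ether (-OCH3) but the oxygen has H0, not H1.
(B) contains a hydroxyl group (-OH), which satisfies every atom and bond constraint.
(C) has a methoxy ether (-OCH3) but the oxygen has H0, not H1.
(D) has a hydroxyl group (-OH) but the -OH is on an aliphatic carbon, not an aromatic c.
So the answer is (B).

B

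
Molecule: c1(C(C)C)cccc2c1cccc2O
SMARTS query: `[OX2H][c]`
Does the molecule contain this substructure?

Yes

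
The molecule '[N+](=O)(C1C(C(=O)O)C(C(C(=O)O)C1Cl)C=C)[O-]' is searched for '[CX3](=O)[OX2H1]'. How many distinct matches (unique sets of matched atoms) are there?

[CX3](=O)[OX2H1] is the SMARTS for a carboxylic acid: an sp2 carbon double-bonded to O and single-bonded to an -OH oxygen.
The molecule carries 2 separate instances of a carboxylic acid group (-C(=O)OH) meeting every constraint; each maps to a distinct set of atoms, giving 2 matches.

2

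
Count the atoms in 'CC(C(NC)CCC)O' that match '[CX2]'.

Check the 9 heavy atoms by environment: 7× C (X4) → no; 1× O (X2) → no; 1× N (X3) → no.
No environment satisfies the query, so 0 matching atoms.

0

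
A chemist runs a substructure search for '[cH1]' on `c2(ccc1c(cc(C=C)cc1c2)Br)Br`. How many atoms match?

5

The query [cH1] means: aromatic carbon bearing exactly one hydrogen.
Check the 14 heavy atoms by environment: 5× c (aromatic, H0) → no; 5× c (aromatic, H1) → match; 2× Br (H0) → no; 1× C (H1) → no; 1× C (H2) → no.
That gives 5 matching atoms.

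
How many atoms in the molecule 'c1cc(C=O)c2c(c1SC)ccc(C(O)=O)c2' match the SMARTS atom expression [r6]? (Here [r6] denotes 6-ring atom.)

10

The query [r6] means: r6 matches atoms in a six-membered ring.
Check the 17 heavy atoms by environment: 10× c (aromatic, in 6-ring) → match; 1× S (acyclic) → no; 3× C (acyclic) → no; 3× O (acyclic) → no.
That gives 10 matching atoms.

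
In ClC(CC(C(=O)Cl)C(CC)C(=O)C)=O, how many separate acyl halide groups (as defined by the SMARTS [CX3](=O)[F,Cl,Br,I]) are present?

[CX3](=O)[F,Cl,Br,I] is the SMARTS for an acyl halide: a carbonyl carbon bonded to a halogen.
The molecule carries 2 separate instances of an acyl chloride (-C(=O)Cl) meeting every constraint; each maps to a distinct set of atoms, giving 2 matches.

2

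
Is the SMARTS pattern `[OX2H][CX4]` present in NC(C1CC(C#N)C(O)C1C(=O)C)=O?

Yes

The pattern [OX2H][CX4] describes a hydroxyl oxygen bound to an sp3 (X4) carbon — an aliphatic alcohol.
The molecule carries a hydroxyl group (-OH), whose atoms satisfy every constraint of the query, so the pattern matches.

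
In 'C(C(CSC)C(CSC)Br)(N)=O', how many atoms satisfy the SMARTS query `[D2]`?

4

The query [D2] means: atom with exactly two heavy-atom neighbours.
Check the 12 heavy atoms by environment: 2× C (D2) → match; 3× C (D3) → no; 1× O (D1) → no; 1× N (D1) → no; 2× S (D2) → match; 2× C (D1) → no; 1× Br (D1) → no.
Summing the matching environments: 2 + 2 = 4 matching atoms.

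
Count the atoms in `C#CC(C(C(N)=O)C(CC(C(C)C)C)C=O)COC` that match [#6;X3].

Check the 19 heavy atoms by environment: 11× C (X4) → no; 2× C (X3) → match; 2× O (X1) → no; 1× O (X2) → no; 1× N (X3) → no; 2× C (X2) → no.
That gives 2 matching atoms.

2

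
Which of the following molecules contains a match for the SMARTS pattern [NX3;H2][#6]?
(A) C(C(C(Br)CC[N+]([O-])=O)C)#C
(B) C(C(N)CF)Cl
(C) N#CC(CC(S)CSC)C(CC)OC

B

[NX3;H2][#6] describes a trivalent nitrogen with two H attached to carbon (a primary amine).
(A) has a nitro group (-[N+](=O)[O-]) but the nitrogen is [N+] with no H, not NX3H2.
(B) contains a primary amino group (-NH2), which satisfies every atom and bond constraint.
(C) has a nitrile (-C#N) but the nitrogen is NX1 (triple-bonded), not NX3 with two H.
So the answer is (B).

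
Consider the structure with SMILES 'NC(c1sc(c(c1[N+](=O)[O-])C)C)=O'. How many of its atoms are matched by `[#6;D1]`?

The query [#6;D1] means: carbon bonded to exactly one heavy atom.
Check the 13 heavy atoms by environment: 1× s (aromatic, D2) → no; 4× c (aromatic, D3) → no; 1× C (D3) → no; 2× O (D1) → no; 1× N (D1) → no; 2× C (D1) → match; 1× N (charge +1, D3) → no; 1× O (charge -1, D1) → no.
That gives 2 matching atoms.

2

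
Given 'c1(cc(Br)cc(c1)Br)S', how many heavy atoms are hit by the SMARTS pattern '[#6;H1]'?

The query [#6;H1] means: any carbon bearing exactly one hydrogen.
Check the 9 heavy atoms by environment: 3× c (aromatic, H1) → match; 3× c (aromatic, H0) → no; 1× S (H1) → no; 2× Br (H0) → no.
That gives 3 matching atoms.

3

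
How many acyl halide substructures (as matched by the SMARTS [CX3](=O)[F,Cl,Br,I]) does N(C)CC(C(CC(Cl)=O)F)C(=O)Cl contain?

2

[CX3](=O)[F,Cl,Br,I] is the SMARTS for an acyl halide: a carbonyl carbon bonded to a halogen.
The molecule carries 2 separate instances of an acyl chloride (-C(=O)Cl) meeting every constraint; each maps to a distinct set of atoms, giving 2 matches.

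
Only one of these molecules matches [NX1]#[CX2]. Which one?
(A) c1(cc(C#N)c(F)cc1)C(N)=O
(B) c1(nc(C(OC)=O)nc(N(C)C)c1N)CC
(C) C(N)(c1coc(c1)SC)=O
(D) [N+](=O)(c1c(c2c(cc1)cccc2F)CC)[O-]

A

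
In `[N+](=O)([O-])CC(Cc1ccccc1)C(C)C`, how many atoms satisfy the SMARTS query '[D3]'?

4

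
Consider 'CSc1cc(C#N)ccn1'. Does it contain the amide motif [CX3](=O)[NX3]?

The pattern [CX3](=O)[NX3] describes a carbonyl carbon bonded to a trivalent nitrogen — an amide.
The closest candidate here is a nitrile (-C#N), but the nitrile N is NX1 (triple-bonded), not NX3. No other fragment satisfies the full query, so there is no match.

No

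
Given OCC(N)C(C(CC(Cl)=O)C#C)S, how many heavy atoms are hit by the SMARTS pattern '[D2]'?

Check the 13 heavy atoms by environment: 3× C (D2) → match; 4× C (D3) → no; 1× N (D1) → no; 2× O (D1) → no; 1× Cl (D1) → no; 1× S (D1) → no; 1× C (D1) → no.
That gives 3 matching atoms.

3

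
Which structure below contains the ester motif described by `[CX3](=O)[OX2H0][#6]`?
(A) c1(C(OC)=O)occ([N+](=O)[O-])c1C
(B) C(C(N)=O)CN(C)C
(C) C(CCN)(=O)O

A

[CX3](=O)[OX2H0][#6] describes a carbonyl carbon bonded to an oxygen that is itself bonded to carbon (no H on that O) (an ester).
(A) contains a methyl-ester group (-C(=O)OCH3), which satisfies every atom and bond constraint.
(B) has a primary amide (-C(=O)NH2) but the carbonyl is bonded to N, not to an O-C linkage.
(C) has a carboxylic acid group (-C(=O)OH) but the singly-bonded O carries H (OX2H1, not H0).
So the answer is (A).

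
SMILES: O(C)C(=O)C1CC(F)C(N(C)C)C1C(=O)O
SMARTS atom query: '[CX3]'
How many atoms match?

2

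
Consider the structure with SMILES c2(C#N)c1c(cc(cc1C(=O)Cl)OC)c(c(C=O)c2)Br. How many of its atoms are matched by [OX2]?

1

The query [OX2] means: aliphatic oxygen with two total connections — ether, hydroxyl, or ester single-bond O.
Check the 20 heavy atoms by environment: 10× c (aromatic, X3) → no; 2× C (X3) → no; 2× O (X1) → no; 1× Cl (X1) → no; 1× Br (X1) → no; 1× O (X2) → match; 1× C (X4) → no; 1× C (X2) → no; 1× N (X1) → no.
That gives 1 matching atom.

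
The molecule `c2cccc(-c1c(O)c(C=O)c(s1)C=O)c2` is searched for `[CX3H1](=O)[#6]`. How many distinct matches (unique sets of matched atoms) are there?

[CX3H1](=O)[#6] is the SMARTS for an aldehyde: an sp2 carbon with one H, double-bonded to O and single-bonded to carbon.
The molecule carries 2 separate instances of an aldehyde (-CHO) meeting every constraint; each maps to a distinct set of atoms, giving 2 matches.

2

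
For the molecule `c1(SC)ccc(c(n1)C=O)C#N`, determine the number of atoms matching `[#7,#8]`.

The query [#7,#8] means: nitrogen or oxygen (comma = OR).
Check the 12 heavy atoms by environment: 1× n (aromatic) → match; 5× c (aromatic) → no; 1× S → no; 3× C → no; 1× N → match; 1× O → match.
Summing the matching environments: 1 + 1 + 1 = 3 matching atoms.

3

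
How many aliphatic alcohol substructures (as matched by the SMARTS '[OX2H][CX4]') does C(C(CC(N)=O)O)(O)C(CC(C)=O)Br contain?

[OX2H][CX4] is the SMARTS for an aliphatic alcohol: a hydroxyl oxygen bound to an sp3 (X4) carbon.
The molecule carries 2 separate instances of a hydroxyl group (-OH) meeting every constraint; each maps to a distinct set of atoms, giving 2 matches.

2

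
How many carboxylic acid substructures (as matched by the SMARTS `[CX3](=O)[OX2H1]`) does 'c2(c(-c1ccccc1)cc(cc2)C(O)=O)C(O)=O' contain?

2

[CX3](=O)[OX2H1] is the SMARTS for a carboxylic acid: an sp2 carbon double-bonded to O and single-bonded to an -OH oxygen.
The molecule carries 2 separate instances of a carboxylic acid group (-C(=O)OH) meeting every constraint; each maps to a distinct set of atoms, giving 2 matches.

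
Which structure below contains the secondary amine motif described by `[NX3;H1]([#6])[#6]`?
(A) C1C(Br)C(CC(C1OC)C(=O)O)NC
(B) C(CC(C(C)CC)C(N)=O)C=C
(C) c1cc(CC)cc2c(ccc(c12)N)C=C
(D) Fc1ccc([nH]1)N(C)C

[NX3;H1]([#6])[#6] describes a trivalent nitrogen with one H, bonded to two carbons (a secondary amine).
(A) contains an N-methylamino group (-NHCH3), which satisfies every atom and bond constraint.
(B) has a primary amide (-C(=O)NH2) but the -C(=O)NH2 nitrogen has H2, not H1.
(C) has a primary amino group (-NH2) but the nitrogen has H2 and only one carbon neighbour.
(D) has a dimethylamino group (-N(CH3)2) but the nitrogen has H0, not H1.
So the answer is (A).

A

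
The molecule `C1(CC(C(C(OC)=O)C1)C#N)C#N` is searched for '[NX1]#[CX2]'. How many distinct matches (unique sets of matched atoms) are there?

2

[NX1]#[CX2] is the SMARTS for a nitrile: a nitrogen triple-bonded to a two-connected carbon.
The molecule carries 2 separate instances of a nitrile (-C#N) meeting every constraint; each maps to a distinct set of atoms, giving 2 matches.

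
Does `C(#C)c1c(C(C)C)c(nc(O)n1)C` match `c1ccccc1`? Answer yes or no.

No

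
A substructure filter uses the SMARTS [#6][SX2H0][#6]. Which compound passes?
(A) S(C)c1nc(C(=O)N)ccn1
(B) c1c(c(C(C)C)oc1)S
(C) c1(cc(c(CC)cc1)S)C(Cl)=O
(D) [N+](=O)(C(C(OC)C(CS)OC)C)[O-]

A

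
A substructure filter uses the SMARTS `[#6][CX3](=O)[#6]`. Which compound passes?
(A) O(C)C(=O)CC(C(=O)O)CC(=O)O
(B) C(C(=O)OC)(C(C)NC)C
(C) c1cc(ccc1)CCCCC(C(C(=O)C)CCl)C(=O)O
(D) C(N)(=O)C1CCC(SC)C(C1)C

C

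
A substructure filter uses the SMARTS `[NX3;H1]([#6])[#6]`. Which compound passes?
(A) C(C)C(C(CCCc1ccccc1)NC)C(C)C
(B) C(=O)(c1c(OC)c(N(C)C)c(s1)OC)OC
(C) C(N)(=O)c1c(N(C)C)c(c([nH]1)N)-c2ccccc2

A

[NX3;H1]([#6])[#6] describes a trivalent nitrogen with one H, bonded to two carbons (a secondary amine).
(A) contains an N-methylamino group (-NHCH3), which satisfies every atom and bond constraint.
(B) has a dimethylamino group (-N(CH3)2) but the nitrogen has H0, not H1.
(C) has a primary amino group (-NH2) but the nitrogen has H2 and only one carbon neighbour.
So the answer is (A).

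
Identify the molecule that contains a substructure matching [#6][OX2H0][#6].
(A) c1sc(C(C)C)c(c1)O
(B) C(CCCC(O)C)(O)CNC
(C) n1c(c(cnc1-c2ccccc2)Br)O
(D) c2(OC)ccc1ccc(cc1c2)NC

[#6][OX2H0][#6] describes an aliphatic oxygen bridging two carbons with no H on the oxygen (an ether).
(A) has a hydroxyl group (-OH) but the oxygen has H1, not H0 bridging two carbons.
(B) has a hydroxyl group (-OH) but the oxygen has H1, not H0 bridging two carbons.
(C) has a hydroxyl group (-OH) but the oxygen has H1, not H0 bridging two carbons.
(D) contains a methoxy ether (-OCH3), which satisfies every atom and bond constraint.
So the answer is (D).

D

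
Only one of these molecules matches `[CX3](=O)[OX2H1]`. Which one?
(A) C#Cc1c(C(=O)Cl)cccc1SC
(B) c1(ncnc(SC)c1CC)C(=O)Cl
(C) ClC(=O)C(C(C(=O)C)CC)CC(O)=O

C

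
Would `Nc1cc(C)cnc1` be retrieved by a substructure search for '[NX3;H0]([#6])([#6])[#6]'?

The pattern [NX3;H0]([#6])([#6])[#6] describes a trivalent nitrogen with no H, bonded to three carbons — a tertiary amine.
The closest candidate here is a primary amino group (-NH2), but the nitrogen has H2, not H0 with three carbons. No other fragment satisfies the full query, so there is no match.

No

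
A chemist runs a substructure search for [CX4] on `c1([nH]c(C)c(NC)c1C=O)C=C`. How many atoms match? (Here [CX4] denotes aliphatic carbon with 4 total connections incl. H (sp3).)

Check the 12 heavy atoms by environment: 1× n (aromatic, X3) → no; 4× c (aromatic, X3) → no; 3× C (X3) → no; 1× N (X3) → no; 2× C (X4) → match; 1× O (X1) → no.
That gives 2 matching atoms.

2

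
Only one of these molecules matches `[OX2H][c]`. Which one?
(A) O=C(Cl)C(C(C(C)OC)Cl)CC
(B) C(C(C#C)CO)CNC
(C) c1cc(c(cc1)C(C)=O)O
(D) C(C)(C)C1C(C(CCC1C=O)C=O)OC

C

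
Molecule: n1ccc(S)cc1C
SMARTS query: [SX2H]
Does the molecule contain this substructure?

Yes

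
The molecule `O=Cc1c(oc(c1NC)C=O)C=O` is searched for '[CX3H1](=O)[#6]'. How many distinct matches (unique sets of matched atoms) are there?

[CX3H1](=O)[#6] is the SMARTS for an aldehyde: an sp2 carbon with one H, double-bonded to O and single-bonded to carbon.
The molecule carries 3 separate instances of an aldehyde (-CHO) meeting every constraint; each maps to a distinct set of atoms, giving 3 matches.

3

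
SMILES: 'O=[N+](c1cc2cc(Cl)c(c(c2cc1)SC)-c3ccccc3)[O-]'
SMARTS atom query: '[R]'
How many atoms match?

16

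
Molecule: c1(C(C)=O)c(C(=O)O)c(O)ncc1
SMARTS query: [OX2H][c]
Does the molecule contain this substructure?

Yes

The pattern [OX2H][c] describes a hydroxyl oxygen attached to an aromatic carbon — a phenol.
The molecule carries a hydroxyl group (-OH), whose atoms satisfy every constraint of the query, so the pattern matches.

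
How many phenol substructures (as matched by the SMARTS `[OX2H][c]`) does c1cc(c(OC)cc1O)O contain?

[OX2H][c] is the SMARTS for a phenol: a hydroxyl oxygen attached to an aromatic carbon.
The molecule carries 2 separate instances of a hydroxyl group (-OH) meeting every constraint; each maps to a distinct set of atoms, giving 2 matches.

2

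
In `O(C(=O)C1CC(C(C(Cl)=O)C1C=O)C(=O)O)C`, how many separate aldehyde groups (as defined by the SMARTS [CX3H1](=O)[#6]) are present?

1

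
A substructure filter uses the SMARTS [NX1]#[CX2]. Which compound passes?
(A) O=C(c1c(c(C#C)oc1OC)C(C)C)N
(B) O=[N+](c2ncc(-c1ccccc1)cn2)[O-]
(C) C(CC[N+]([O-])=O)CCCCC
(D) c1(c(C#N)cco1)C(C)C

D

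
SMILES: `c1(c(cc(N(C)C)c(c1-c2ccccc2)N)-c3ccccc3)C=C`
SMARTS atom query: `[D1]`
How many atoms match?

4

The query [D1] means: atom with exactly one heavy-atom neighbour (degree 1).
Check the 24 heavy atoms by environment: 7× c (aromatic, D3) → no; 11× c (aromatic, D2) → no; 1× N (D3) → no; 3× C (D1) → match; 1× C (D2) → no; 1× N (D1) → match.
Summing the matching environments: 3 + 1 = 4 matching atoms.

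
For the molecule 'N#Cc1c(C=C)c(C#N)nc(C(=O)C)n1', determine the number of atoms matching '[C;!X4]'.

Check the 15 heavy atoms by environment: 2× n (aromatic, X2) → no; 4× c (aromatic, X3) → no; 2× C (X2) → match; 2× N (X1) → no; 3× C (X3) → match; 1× O (X1) → no; 1× C (X4) → no.
Summing the matching environments: 2 + 3 = 5 matching atoms.

5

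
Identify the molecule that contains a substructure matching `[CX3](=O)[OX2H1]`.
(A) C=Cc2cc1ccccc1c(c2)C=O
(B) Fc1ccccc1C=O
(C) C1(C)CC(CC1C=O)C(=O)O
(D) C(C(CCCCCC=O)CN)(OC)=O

[CX3](=O)[OX2H1] describes an sp2 carbon double-bonded to O and single-bonded to an -OH oxygen (a carboxylic acid).
(A) has an aldehyde (-CHO) but there is no singly-bonded oxygen on the carbonyl carbon.
(B) has an aldehyde (-CHO) but there is no singly-bonded oxygen on the carbonyl carbon.
(C) contains a carboxylic acid group (-C(=O)OH), which satisfies every atom and bond constraint.
(D) has a methyl-ester group (-C(=O)OCH3) but the singly-bonded O has no H (OX2H0, not OX2H1).
So the answer is (C).

C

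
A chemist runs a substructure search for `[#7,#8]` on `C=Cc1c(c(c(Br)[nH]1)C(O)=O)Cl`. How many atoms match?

3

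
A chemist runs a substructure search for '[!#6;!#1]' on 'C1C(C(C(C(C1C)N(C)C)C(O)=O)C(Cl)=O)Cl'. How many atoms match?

6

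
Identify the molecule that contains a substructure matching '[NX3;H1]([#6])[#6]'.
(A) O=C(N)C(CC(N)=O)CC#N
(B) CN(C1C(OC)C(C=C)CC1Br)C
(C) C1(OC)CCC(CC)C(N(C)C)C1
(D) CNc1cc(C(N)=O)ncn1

[NX3;H1]([#6])[#6] describes a trivalent nitrogen with one H, bonded to two carbons (a secondary amine).
(A) has a primary amide (-C(=O)NH2) but the -C(=O)NH2 nitrogen has H2, not H1.
(B) has a dimethylamino group (-N(CH3)2) but the nitrogen has H0, not H1.
(C) has a dimethylamino group (-N(CH3)2) but the nitrogen has H0, not H1.
(D) contains an N-methylamino group (-NHCH3), which satisfies every atom and bond constraint.
So the answer is (D).

D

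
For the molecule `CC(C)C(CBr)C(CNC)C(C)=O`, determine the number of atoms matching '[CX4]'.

Check the 13 heavy atoms by environment: 9× C (X4) → match; 1× N (X3) → no; 1× Br (X1) → no; 1× C (X3) → no; 1× O (X1) → no.
That gives 9 matching atoms.

9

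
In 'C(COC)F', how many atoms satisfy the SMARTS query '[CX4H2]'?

2

The query [CX4H2] means: sp3 carbon (X4) with exactly two hydrogens.
Check the 5 heavy atoms by environment: 2× C (H2, X4) → match; 1× F (H0, X1) → no; 1× O (H0, X2) → no; 1× C (H3, X4) → no.
That gives 2 matching atoms.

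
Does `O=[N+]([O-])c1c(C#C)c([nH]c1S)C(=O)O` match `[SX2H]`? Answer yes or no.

The pattern [SX2H] describes an aliphatic sulfur with two connections, one being H — a thiol.
The molecule carries a thiol (-SH), whose atoms satisfy every constraint of the query, so the pattern matches.

Yes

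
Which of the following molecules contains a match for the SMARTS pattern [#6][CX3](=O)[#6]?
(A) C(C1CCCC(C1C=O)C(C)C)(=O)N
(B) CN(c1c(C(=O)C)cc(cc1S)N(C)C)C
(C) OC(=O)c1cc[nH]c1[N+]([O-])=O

B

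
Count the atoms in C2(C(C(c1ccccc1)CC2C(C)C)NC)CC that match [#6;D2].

Check the 18 heavy atoms by environment: 5× C (D3) → no; 2× C (D2) → match; 1× N (D2) → no; 4× C (D1) → no; 1× c (aromatic, D3) → no; 5× c (aromatic, D2) → match.
Summing the matching environments: 2 + 5 = 7 matching atoms.

7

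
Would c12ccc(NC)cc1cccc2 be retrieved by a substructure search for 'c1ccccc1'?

The pattern c1ccccc1 describes six aromatic carbons in a ring — a benzene ring.
The required atom environment is present in the molecule, so the pattern matches.

Yes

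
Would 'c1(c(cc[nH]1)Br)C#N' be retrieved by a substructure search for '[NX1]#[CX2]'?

Yes

The pattern [NX1]#[CX2] describes a nitrogen triple-bonded to a two-connected carbon — a nitrile.
The molecule carries a nitrile (-C#N), whose atoms satisfy every constraint of the query, so the pattern matches.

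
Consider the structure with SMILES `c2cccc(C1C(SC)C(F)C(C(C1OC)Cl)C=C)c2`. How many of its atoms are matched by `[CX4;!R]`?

The query [CX4;!R] means: aliphatic carbon with four total connections, not in a ring.
Check the 20 heavy atoms by environment: 6× C (X4, in 6-ring) → no; 1× O (X2, acyclic) → no; 2× C (X4, acyclic) → match; 6× c (aromatic, X3, in 6-ring) → no; 2× C (X3, acyclic) → no; 1× S (X2, acyclic) → no; 1× Cl (X1, acyclic) → no; 1× F (X1, acyclic) → no.
That gives 2 matching atoms.

2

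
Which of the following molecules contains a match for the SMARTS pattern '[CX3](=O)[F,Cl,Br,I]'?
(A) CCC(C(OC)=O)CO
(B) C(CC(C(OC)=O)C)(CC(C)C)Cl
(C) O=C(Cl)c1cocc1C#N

C

[CX3](=O)[F,Cl,Br,I] describes a carbonyl carbon bonded to a halogen (an acyl halide).
(A) has a methyl-ester group (-C(=O)OCH3) but the carbonyl is bonded to -O-C, not to a halogen.
(B) has a chloro substituent but the Cl is not on a carbonyl carbon.
(C) contains an acyl chloride (-C(=O)Cl), which satisfies every atom and bond constraint.
So the answer is (C).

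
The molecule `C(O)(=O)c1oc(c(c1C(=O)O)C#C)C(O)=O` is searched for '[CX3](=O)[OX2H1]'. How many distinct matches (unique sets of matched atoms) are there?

[CX3](=O)[OX2H1] is the SMARTS for a carboxylic acid: an sp2 carbon double-bonded to O and single-bonded to an -OH oxygen.
The molecule carries 3 separate instances of a carboxylic acid group (-C(=O)OH) meeting every constraint; each maps to a distinct set of atoms, giving 3 matches.

3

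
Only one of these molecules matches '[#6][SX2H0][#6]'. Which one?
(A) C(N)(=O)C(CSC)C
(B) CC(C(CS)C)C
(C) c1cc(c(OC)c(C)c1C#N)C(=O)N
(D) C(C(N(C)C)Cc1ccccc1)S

[#6][SX2H0][#6] describes an aliphatic sulfur bridging two carbons with no H on the sulfur (a thioether).
(A) contains a methylthio ether (-SCH3), which satisfies every atom and bond constraint.
(B) has a thiol (-SH) but the sulfur has H1, not H0 bridging two carbons.
(C) has a methoxy ether (-OCH3) but the bridging atom is O, not S.
(D) has a thiol (-SH) but the sulfur has H1, not H0 bridging two carbons.
So the answer is (A).

A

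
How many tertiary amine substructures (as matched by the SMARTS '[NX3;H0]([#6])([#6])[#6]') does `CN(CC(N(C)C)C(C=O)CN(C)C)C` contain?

3

[NX3;H0]([#6])([#6])[#6] is the SMARTS for a tertiary amine: a trivalent nitrogen with no H, bonded to three carbons.
The molecule carries 3 separate instances of a dimethylamino group (-N(CH3)2) meeting every constraint; each maps to a distinct set of atoms, giving 3 matches.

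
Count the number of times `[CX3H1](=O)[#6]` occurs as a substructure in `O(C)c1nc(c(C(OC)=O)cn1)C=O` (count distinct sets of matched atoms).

1

[CX3H1](=O)[#6] is the SMARTS for an aldehyde: an sp2 carbon with one H, double-bonded to O and single-bonded to carbon.
Exactly one fragment in the molecule meets all constraints, giving 1 match.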